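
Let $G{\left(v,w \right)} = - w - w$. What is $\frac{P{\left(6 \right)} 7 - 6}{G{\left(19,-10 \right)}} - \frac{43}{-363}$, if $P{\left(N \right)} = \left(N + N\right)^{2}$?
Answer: $\frac{182293}{3630} \approx 50.218$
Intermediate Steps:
$P{\left(N \right)} = 4 N^{2}$ ($P{\left(N \right)} = \left(2 N\right)^{2} = 4 N^{2}$)
$G{\left(v,w \right)} = - 2 w$
$\frac{P{\left(6 \right)} 7 - 6}{G{\left(19,-10 \right)}} - \frac{43}{-363} = \frac{4 \cdot 6^{2} \cdot 7 - 6}{\left(-2\right) \left(-10\right)} - \frac{43}{-363} = \frac{4 \cdot 36 \cdot 7 - 6}{20} - - \frac{43}{363} = \left(144 \cdot 7 - 6\right) \frac{1}{20} + \frac{43}{363} = \left(1008 - 6\right) \frac{1}{20} + \frac{43}{363} = 1002 \cdot \frac{1}{20} + \frac{43}{363} = \frac{501}{10} + \frac{43}{363} = \frac{182293}{3630}$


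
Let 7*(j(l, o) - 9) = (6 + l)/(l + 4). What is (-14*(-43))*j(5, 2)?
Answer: 49708/9 ≈ 5523.1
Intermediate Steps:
j(l, o) = 9 + (6 + l)/(7*(4 + l)) (j(l, o) = 9 + ((6 + l)/(l + 4))/7 = 9 + ((6 + l)/(4 + l))/7 = 9 + (6 + l)/(7*(4 + l)))
(-14*(-43))*j(5, 2) = (-14*(-43))*(2*(129 + 32*5)/(7*(4 + 5))) = 602*((2/7)*(129 + 160)/9) = 602*((2/7)*(⅑)*289) = 602*(578/63) = 49708/9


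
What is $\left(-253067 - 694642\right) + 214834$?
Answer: $-732875$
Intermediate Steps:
$\left(-253067 - 694642\right) + 214834 = -947709 + 214834 = -732875$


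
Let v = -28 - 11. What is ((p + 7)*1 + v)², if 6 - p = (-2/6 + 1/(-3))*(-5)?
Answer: 7744/9 ≈ 860.44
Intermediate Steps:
p = 8/3 (p = 6 - (-2/6 + 1/(-3))*(-5) = 6 - (-2*⅙ + 1*(-⅓))*(-5) = 6 - (-⅓ - ⅓)*(-5) = 6 - (-2)*(-5)/3 = 6 - 1*10/3 = 6 - 10/3 = 8/3 ≈ 2.6667)
v = -39
((p + 7)*1 + v)² = ((8/3 + 7)*1 - 39)² = ((29/3)*1 - 39)² = (29/3 - 39)² = (-88/3)² = 7744/9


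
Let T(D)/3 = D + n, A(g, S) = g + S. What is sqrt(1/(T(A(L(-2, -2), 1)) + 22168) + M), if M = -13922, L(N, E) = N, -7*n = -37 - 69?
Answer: I*sqrt(336520546526827)/155473 ≈ 117.99*I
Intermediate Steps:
n = 106/7 (n = -(-37 - 69)/7 = -1/7*(-106) = 106/7 ≈ 15.143)
A(g, S) = S + g
T(D) = 318/7 + 3*D (T(D) = 3*(D + 106/7) = 3*(106/7 + D) = 318/7 + 3*D)
sqrt(1/(T(A(L(-2, -2), 1)) + 22168) + M) = sqrt(1/((318/7 + 3*(1 - 2)) + 22168) - 13922) = sqrt(1/((318/7 + 3*(-1)) + 22168) - 13922) = sqrt(1/((318/7 - 3) + 22168) - 13922) = sqrt(1/(297/7 + 22168) - 13922) = sqrt(1/(155473/7) - 13922) = sqrt(7/155473 - 13922) = sqrt(-2164495099/155473) = I*sqrt(336520546526827)/155473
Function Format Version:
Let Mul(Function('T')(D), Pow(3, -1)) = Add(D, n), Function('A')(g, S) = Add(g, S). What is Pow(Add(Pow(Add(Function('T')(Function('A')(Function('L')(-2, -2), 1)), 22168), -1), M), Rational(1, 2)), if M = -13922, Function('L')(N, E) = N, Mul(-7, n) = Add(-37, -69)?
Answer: Mul(Rational(1, 155473), I, Pow(336520546526827, Rational(1, 2))) ≈ Mul(117.99, I)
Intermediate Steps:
n = Rational(106, 7) (n = Mul(Rational(-1, 7), Add(-37, -69)) = Mul(Rational(-1, 7), -106) = Rational(106, 7) ≈ 15.143)
Function('A')(g, S) = Add(S, g)
Function('T')(D) = Add(Rational(318, 7), Mul(3, D)) (Function('T')(D) = Mul(3, Add(D, Rational(106, 7))) = Mul(3, Add(Rational(106, 7), D)) = Add(Rational(318, 7), Mul(3, D)))
Pow(Add(Pow(Add(Function('T')(Function('A')(Function('L')(-2, -2), 1)), 22168), -1), M), Rational(1, 2)) = Pow(Add(Pow(Add(Add(Rational(318, 7), Mul(3, Add(1, -2))), 22168), -1), -13922), Rational(1, 2)) = Pow(Add(Pow(Add(Add(Rational(318, 7), Mul(3, -1)), 22168), -1), -13922), Rational(1, 2)) = Pow(Add(Pow(Add(Add(Rational(318, 7), -3), 22168), -1), -13922), Rational(1, 2)) = Pow(Add(Pow(Add(Rational(297, 7), 22168), -1), -13922), Rational(1, 2)) = Pow(Add(Pow(Rational(155473, 7), -1), -13922), Rational(1, 2)) = Pow(Add(Rational(7, 155473), -13922), Rational(1, 2)) = Pow(Rational(-2164495099, 155473), Rational(1, 2)) = Mul(Rational(1, 155473), I, Pow(336520546526827, Rational(1, 2)))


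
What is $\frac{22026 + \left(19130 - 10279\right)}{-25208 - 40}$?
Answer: $- \frac{30877}{25248} \approx -1.2229$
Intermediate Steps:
$\frac{22026 + \left(19130 - 10279\right)}{-25208 - 40} = \frac{22026 + 8851}{-25248} = 30877 \left(- \frac{1}{25248}\right) = - \frac{30877}{25248}$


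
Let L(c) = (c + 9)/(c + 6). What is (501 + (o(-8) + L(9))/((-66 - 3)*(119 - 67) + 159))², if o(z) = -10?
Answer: 73782757116721/293951025 ≈ 2.5100e+5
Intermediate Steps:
L(c) = (9 + c)/(6 + c)
(501 + (o(-8) + L(9))/((-66 - 3)*(119 - 67) + 159))² = (501 + (-10 + (9 + 9)/(6 + 9))/((-66 - 3)*(119 - 67) + 159))² = (501 + (-10 + 18/15)/(-69*52 + 159))² = (501 + (-10 + (1/15)*18)/(-3588 + 159))² = (501 + (-10 + 6/5)/(-3429))² = (501 - 44/5*(-1/3429))² = (501 + 44/17145)² = (8589689/17145)² = 73782757116721/293951025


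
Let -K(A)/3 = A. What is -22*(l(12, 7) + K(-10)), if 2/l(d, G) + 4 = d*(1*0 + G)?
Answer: -13211/20 ≈ -660.55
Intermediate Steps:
K(A) = -3*A
l(d, G) = 2/(-4 + G*d) (l(d, G) = 2/(-4 + d*(1*0 + G)) = 2/(-4 + d*(0 + G)) = 2/(-4 + d*G) = 2/(-4 + G*d))
-22*(l(12, 7) + K(-10)) = -22*(2/(-4 + 7*12) - 3*(-10)) = -22*(2/(-4 + 84) + 30) = -22*(2/80 + 30) = -22*(2*(1/80) + 30) = -22*(1/40 + 30) = -22*1201/40 = -13211/20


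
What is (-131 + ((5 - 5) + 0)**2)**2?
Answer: 17161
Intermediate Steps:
(-131 + ((5 - 5) + 0)**2)**2 = (-131 + (0 + 0)**2)**2 = (-131 + 0**2)**2 = (-131 + 0)**2 = (-131)**2 = 17161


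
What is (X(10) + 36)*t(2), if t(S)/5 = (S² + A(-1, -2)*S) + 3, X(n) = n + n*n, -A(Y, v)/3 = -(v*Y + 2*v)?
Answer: -3650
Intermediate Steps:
A(Y, v) = 6*v + 3*Y*v (A(Y, v) = -(-3)*(v*Y + 2*v) = -(-3)*(Y*v + 2*v) = -(-3)*(2*v + Y*v) = -3*(-2*v - Y*v) = 6*v + 3*Y*v)
X(n) = n + n²
t(S) = 15 - 30*S + 5*S² (t(S) = 5*((S² + (3*(-2)*(2 - 1))*S) + 3) = 5*((S² + (3*(-2)*1)*S) + 3) = 5*((S² - 6*S) + 3) = 5*(3 + S² - 6*S) = 15 - 30*S + 5*S²)
(X(10) + 36)*t(2) = (10*(1 + 10) + 36)*(15 - 30*2 + 5*2²) = (10*11 + 36)*(15 - 60 + 5*4) = (110 + 36)*(15 - 60 + 20) = 146*(-25) = -3650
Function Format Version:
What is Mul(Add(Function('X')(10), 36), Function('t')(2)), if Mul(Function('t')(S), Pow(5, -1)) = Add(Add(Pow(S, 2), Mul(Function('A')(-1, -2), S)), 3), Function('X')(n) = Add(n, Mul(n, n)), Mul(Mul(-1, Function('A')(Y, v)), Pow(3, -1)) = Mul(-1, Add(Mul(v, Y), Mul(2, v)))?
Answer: -3650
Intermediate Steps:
Function('A')(Y, v) = Add(Mul(6, v), Mul(3, Y, v)) (Function('A')(Y, v) = Mul(-3, Mul(-1, Add(Mul(v, Y), Mul(2, v)))) = Mul(-3, Mul(-1, Add(Mul(Y, v), Mul(2, v)))) = Mul(-3, Mul(-1, Add(Mul(2, v), Mul(Y, v)))) = Mul(-3, Add(Mul(-2, v), Mul(-1, Y, v))) = Add(Mul(6, v), Mul(3, Y, v)))
Function('X')(n) = Add(n, Pow(n, 2))
Function('t')(S) = Add(15, Mul(-30, S), Mul(5, Pow(S, 2))) (Function('t')(S) = Mul(5, Add(Add(Pow(S, 2), Mul(Mul(3, -2, Add(2, -1)), S)), 3)) = Mul(5, Add(Add(Pow(S, 2), Mul(Mul(3, -2, 1), S)), 3)) = Mul(5, Add(Add(Pow(S, 2), Mul(-6, S)), 3)) = Mul(5, Add(3, Pow(S, 2), Mul(-6, S))) = Add(15, Mul(-30, S), Mul(5, Pow(S, 2))))
Mul(Add(Function('X')(10), 36), Function('t')(2)) = Mul(Add(Mul(10, Add(1, 10)), 36), Add(15, Mul(-30, 2), Mul(5, Pow(2, 2)))) = Mul(Add(Mul(10, 11), 36), Add(15, -60, Mul(5, 4))) = Mul(Add(110, 36), Add(15, -60, 20)) = Mul(146, -25) = -3650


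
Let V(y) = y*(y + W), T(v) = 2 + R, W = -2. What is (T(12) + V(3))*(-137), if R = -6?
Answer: 137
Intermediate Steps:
T(v) = -4 (T(v) = 2 - 6 = -4)
V(y) = y*(-2 + y) (V(y) = y*(y - 2) = y*(-2 + y))
(T(12) + V(3))*(-137) = (-4 + 3*(-2 + 3))*(-137) = (-4 + 3*1)*(-137) = (-4 + 3)*(-137) = -1*(-137) = 137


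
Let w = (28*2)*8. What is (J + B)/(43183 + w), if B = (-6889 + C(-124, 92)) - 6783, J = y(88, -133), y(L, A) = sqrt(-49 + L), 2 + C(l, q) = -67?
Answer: -1963/6233 + sqrt(39)/43631 ≈ -0.31479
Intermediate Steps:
C(l, q) = -69 (C(l, q) = -2 - 67 = -69)
w = 448 (w = 56*8 = 448)
J = sqrt(39) (J = sqrt(-49 + 88) = sqrt(39) ≈ 6.2450)
B = -13741 (B = (-6889 - 69) - 6783 = -6958 - 6783 = -13741)
(J + B)/(43183 + w) = (sqrt(39) - 13741)/(43183 + 448) = (-13741 + sqrt(39))/43631 = (-13741 + sqrt(39))*(1/43631) = -1963/6233 + sqrt(39)/43631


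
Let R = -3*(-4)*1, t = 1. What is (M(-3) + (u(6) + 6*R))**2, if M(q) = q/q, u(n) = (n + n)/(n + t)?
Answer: 273529/49 ≈ 5582.2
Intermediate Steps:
u(n) = 2*n/(1 + n) (u(n) = (n + n)/(n + 1) = (2*n)/(1 + n) = 2*n/(1 + n))
R = 12 (R = 12*1 = 12)
M(q) = 1
(M(-3) + (u(6) + 6*R))**2 = (1 + (2*6/(1 + 6) + 6*12))**2 = (1 + (2*6/7 + 72))**2 = (1 + (2*6*(1/7) + 72))**2 = (1 + (12/7 + 72))**2 = (1 + 516/7)**2 = (523/7)**2 = 273529/49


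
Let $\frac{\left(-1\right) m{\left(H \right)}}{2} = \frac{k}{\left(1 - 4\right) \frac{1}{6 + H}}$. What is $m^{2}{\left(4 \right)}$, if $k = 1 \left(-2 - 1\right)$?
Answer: $400$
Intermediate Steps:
$k = -3$ ($k = 1 \left(-3\right) = -3$)
$m{\left(H \right)} = -12 - 2 H$ ($m{\left(H \right)} = - 2 \left(- \frac{3}{\left(1 - 4\right) \frac{1}{6 + H}}\right) = - 2 \left(- \frac{3}{\left(-3\right) \frac{1}{6 + H}}\right) = - 2 \left(- 3 \left(-2 - \frac{H}{3}\right)\right) = - 2 \left(6 + H\right) = -12 - 2 H$)
$m^{2}{\left(4 \right)} = \left(-12 - 8\right)^{2} = \left(-20\right)^{2} = 400$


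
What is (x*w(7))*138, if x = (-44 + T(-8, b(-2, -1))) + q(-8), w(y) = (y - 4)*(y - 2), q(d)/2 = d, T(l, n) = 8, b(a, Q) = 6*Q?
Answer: -107640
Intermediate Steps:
q(d) = 2*d
w(y) = (-4 + y)*(-2 + y)
x = -52 (x = (-44 + 8) + 2*(-8) = -36 - 16 = -52)
(x*w(7))*138 = -52*(8 + 7**2 - 6*7)*138 = -52*(8 + 49 - 42)*138 = -52*15*138 = -780*138 = -107640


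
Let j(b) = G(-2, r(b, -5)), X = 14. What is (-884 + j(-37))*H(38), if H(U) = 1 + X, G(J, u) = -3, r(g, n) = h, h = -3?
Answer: -13305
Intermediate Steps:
r(g, n) = -3
j(b) = -3
H(U) = 15 (H(U) = 1 + 14 = 15)
(-884 + j(-37))*H(38) = (-884 - 3)*15 = -887*15 = -13305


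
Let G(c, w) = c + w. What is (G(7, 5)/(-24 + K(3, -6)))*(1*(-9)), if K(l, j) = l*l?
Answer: 36/5 ≈ 7.2000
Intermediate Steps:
K(l, j) = l**2
(G(7, 5)/(-24 + K(3, -6)))*(1*(-9)) = ((7 + 5)/(-24 + 3**2))*(1*(-9)) = (12/(-24 + 9))*(-9) = (12/(-15))*(-9) = (12*(-1/15))*(-9) = -4/5*(-9) = 36/5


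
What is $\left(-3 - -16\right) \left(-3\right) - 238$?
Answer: $-277$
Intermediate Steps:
$\left(-3 - -16\right) \left(-3\right) - 238 = \left(-3 + 16\right) \left(-3\right) - 238 = 13 \left(-3\right) - 238 = -39 - 238 = -277$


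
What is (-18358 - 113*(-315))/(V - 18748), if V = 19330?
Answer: 17237/582 ≈ 29.617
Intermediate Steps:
(-18358 - 113*(-315))/(V - 18748) = (-18358 - 113*(-315))/(19330 - 18748) = (-18358 + 35595)/582 = 17237*(1/582) = 17237/582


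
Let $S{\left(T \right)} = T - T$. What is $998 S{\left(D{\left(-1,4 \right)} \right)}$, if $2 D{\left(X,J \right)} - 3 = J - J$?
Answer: $0$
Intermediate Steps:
$D{\left(X,J \right)} = \frac{3}{2}$ ($D{\left(X,J \right)} = \frac{3}{2} + \frac{J - J}{2} = \frac{3}{2} + \frac{1}{2} \cdot 0 = \frac{3}{2} + 0 = \frac{3}{2}$)
$S{\left(T \right)} = 0$
$998 S{\left(D{\left(-1,4 \right)} \right)} = 998 \cdot 0 = 0$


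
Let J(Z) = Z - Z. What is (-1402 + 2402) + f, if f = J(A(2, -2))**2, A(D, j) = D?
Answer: 1000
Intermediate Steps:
J(Z) = 0
f = 0 (f = 0**2 = 0)
(-1402 + 2402) + f = (-1402 + 2402) + 0 = 1000 + 0 = 1000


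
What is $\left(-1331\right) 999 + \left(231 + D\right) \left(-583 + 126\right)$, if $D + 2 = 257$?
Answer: $-1551771$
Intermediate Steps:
$D = 255$ ($D = -2 + 257 = 255$)
$\left(-1331\right) 999 + \left(231 + D\right) \left(-583 + 126\right) = \left(-1331\right) 999 + \left(231 + 255\right) \left(-583 + 126\right) = -1329669 + 486 \left(-457\right) = -1329669 - 222102 = -1551771$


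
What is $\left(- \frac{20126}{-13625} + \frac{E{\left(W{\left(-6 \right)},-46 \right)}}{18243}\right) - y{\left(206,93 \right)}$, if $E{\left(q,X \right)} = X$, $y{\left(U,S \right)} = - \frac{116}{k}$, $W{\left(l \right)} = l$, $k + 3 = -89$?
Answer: $\frac{1221967589}{5716900125} \approx 0.21375$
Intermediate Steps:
$k = -92$ ($k = -3 - 89 = -92$)
$y{\left(U,S \right)} = \frac{29}{23}$ ($y{\left(U,S \right)} = - \frac{116}{-92} = \left(-116\right) \left(- \frac{1}{92}\right) = \frac{29}{23}$)
$\left(- \frac{20126}{-13625} + \frac{E{\left(W{\left(-6 \right)},-46 \right)}}{18243}\right) - y{\left(206,93 \right)} = \left(- \frac{20126}{-13625} - \frac{46}{18243}\right) - \frac{29}{23} = \left(\left(-20126\right) \left(- \frac{1}{13625}\right) - \frac{46}{18243}\right) - \frac{29}{23} = \left(\frac{20126}{13625} - \frac{46}{18243}\right) - \frac{29}{23} = \frac{366531868}{248560875} - \frac{29}{23} = \frac{1221967589}{5716900125}$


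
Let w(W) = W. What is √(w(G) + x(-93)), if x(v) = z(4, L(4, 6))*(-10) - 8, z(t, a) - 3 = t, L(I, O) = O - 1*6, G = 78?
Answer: 0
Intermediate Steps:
L(I, O) = -6 + O (L(I, O) = O - 6 = -6 + O)
z(t, a) = 3 + t
x(v) = -78 (x(v) = (3 + 4)*(-10) - 8 = 7*(-10) - 8 = -70 - 8 = -78)
√(w(G) + x(-93)) = √(78 - 78) = √0 = 0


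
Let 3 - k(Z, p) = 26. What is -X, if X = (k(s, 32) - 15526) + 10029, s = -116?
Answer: 5520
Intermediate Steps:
k(Z, p) = -23 (k(Z, p) = 3 - 1*26 = 3 - 26 = -23)
X = -5520 (X = (-23 - 15526) + 10029 = -15549 + 10029 = -5520)
-X = -1*(-5520) = 5520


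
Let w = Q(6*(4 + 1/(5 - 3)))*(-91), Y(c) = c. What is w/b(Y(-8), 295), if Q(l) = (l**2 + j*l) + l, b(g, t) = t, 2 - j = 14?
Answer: -39312/295 ≈ -133.26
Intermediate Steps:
j = -12 (j = 2 - 1*14 = 2 - 14 = -12)
Q(l) = l**2 - 11*l (Q(l) = (l**2 - 12*l) + l = l**2 - 11*l)
w = -39312 (w = ((6*(4 + 1/(5 - 3)))*(-11 + 6*(4 + 1/(5 - 3))))*(-91) = ((6*(4 + 1/2))*(-11 + 6*(4 + 1/2)))*(-91) = ((6*(9/2))*(-11 + 6*(9/2)))*(-91) = (27*(-11 + 27))*(-91) = (27*16)*(-91) = 432*(-91) = -39312)
w/b(Y(-8), 295) = -39312/295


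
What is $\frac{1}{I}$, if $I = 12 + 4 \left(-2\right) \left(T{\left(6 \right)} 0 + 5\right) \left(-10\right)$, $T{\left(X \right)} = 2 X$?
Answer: $\frac{1}{412} \approx 0.0024272$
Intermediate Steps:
$I = 412$ ($I = 12 + 4 \left(-2\right) \left(2 \cdot 6 \cdot 0 + 5\right) \left(-10\right) = 12 + - 8 \left(12 \cdot 0 + 5\right) \left(-10\right) = 12 + - 8 \left(0 + 5\right) \left(-10\right) = 12 + \left(-8\right) 5 \left(-10\right) = 12 - -400 = 12 + 400 = 412$)
$\frac{1}{I} = \frac{1}{412}$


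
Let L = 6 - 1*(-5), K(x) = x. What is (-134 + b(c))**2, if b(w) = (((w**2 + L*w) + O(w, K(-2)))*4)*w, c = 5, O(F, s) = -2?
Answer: 2033476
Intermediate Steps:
L = 11 (L = 6 + 5 = 11)
b(w) = w*(-8 + 4*w**2 + 44*w) (b(w) = (((w**2 + 11*w) - 2)*4)*w = ((-2 + w**2 + 11*w)*4)*w = (-8 + 4*w**2 + 44*w)*w = w*(-8 + 4*w**2 + 44*w))
(-134 + b(c))**2 = (-134 + 4*5*(-2 + 5**2 + 11*5))**2 = (-134 + 4*5*(-2 + 25 + 55))**2 = (-134 + 4*5*78)**2 = (-134 + 1560)**2 = 1426**2 = 2033476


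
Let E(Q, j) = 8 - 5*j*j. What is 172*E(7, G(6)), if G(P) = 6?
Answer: -29584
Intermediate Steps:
E(Q, j) = 8 - 5*j**2
172*E(7, G(6)) = 172*(8 - 5*6**2) = 172*(8 - 5*36) = 172*(8 - 180) = 172*(-172) = -29584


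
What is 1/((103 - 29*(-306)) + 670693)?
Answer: 1/679670 ≈ 1.4713e-6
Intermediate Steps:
1/((103 - 29*(-306)) + 670693) = 1/((103 + 8874) + 670693) = 1/(8977 + 670693) = 1/679670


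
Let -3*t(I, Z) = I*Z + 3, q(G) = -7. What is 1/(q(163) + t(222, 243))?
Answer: -1/17990 ≈ -5.5586e-5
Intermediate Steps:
t(I, Z) = -1 - I*Z/3 (t(I, Z) = -(I*Z + 3)/3 = -(3 + I*Z)/3 = -1 - I*Z/3)
1/(q(163) + t(222, 243)) = 1/(-7 + (-1 - ⅓*222*243)) = 1/(-7 + (-1 - 17982)) = 1/(-7 - 17983) = 1/(-17990) = -1/17990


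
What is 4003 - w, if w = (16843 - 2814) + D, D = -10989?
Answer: 963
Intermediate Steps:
w = 3040 (w = (16843 - 2814) - 10989 = 14029 - 10989 = 3040)
4003 - w = 4003 - 1*3040 = 4003 - 3040 = 963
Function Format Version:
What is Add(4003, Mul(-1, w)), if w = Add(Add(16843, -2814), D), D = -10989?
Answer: 963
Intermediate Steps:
w = 3040 (w = Add(Add(16843, -2814), -10989) = Add(14029, -10989) = 3040)
Add(4003, Mul(-1, w)) = Add(4003, Mul(-1, 3040)) = Add(4003, -3040) = 963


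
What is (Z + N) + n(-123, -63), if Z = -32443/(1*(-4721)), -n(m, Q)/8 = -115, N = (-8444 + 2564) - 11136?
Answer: -75956773/4721 ≈ -16089.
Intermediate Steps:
N = -17016 (N = -5880 - 11136 = -17016)
n(m, Q) = 920 (n(m, Q) = -8*(-115) = 920)
Z = 32443/4721 (Z = -32443/(-4721) = -32443*(-1/4721) = 32443/4721 ≈ 6.8721)
(Z + N) + n(-123, -63) = (32443/4721 - 17016) + 920 = -80300093/4721 + 920 = -75956773/4721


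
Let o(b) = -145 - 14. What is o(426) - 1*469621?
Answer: -469780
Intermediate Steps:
o(b) = -159
o(426) - 1*469621 = -159 - 1*469621 = -159 - 469621 = -469780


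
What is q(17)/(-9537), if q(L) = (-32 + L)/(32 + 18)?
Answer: 1/31790 ≈ 3.1456e-5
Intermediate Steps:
q(L) = -16/25 + L/50 (q(L) = (-32 + L)/50 = (-32 + L)*(1/50) = -16/25 + L/50)
q(17)/(-9537) = (-16/25 + (1/50)*17)/(-9537) = (-16/25 + 17/50)*(-1/9537) = -3/10*(-1/9537) = 1/31790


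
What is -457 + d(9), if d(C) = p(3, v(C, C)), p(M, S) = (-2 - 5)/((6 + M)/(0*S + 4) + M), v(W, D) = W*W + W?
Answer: -1375/3 ≈ -458.33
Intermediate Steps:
v(W, D) = W + W² (v(W, D) = W² + W = W + W²)
p(M, S) = -7/(3/2 + 5*M/4) (p(M, S) = -7/((6 + M)/(0 + 4) + M) = -7/((6 + M)/4 + M) = -7/((6 + M)*(¼) + M) = -7/((3/2 + M/4) + M) = -7/(3/2 + 5*M/4))
d(C) = -4/3 (d(C) = -28/(6 + 5*3) = -28/(6 + 15) = -28/21 = -28*1/21 = -4/3)
-457 + d(9) = -457 - 4/3 = -1375/3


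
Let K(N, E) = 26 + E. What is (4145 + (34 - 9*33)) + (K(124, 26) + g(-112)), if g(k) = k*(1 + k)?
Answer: 16366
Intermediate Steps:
(4145 + (34 - 9*33)) + (K(124, 26) + g(-112)) = (4145 + (34 - 9*33)) + ((26 + 26) - 112*(1 - 112)) = (4145 + (34 - 297)) + (52 - 112*(-111)) = (4145 - 263) + (52 + 12432) = 3882 + 12484 = 16366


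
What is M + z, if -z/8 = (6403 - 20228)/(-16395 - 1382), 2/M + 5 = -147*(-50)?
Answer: -812321446/130572065 ≈ -6.2213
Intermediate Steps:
M = 2/7345 (M = 2/(-5 - 147*(-50)) = 2/(-5 + 7350) = 2/7345 ≈ 0.00027229)
z = -110600/17777 (z = -8*(6403 - 20228)/(-16395 - 1382) = -(-110600)/(-17777) = -(-110600)*(-1)/17777 = -8*13825/17777 = -110600/17777 ≈ -6.2215)
M + z = 2/7345 - 110600/17777 = -812321446/130572065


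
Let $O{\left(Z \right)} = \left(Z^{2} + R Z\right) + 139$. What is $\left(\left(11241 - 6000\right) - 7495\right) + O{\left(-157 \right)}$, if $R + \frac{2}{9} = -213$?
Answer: $\frac{504089}{9} \approx 56010.0$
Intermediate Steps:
$R = - \frac{1919}{9}$ ($R = - \frac{2}{9} - 213 = - \frac{1919}{9} \approx -213.22$)
$O{\left(Z \right)} = 139 + Z^{2} - \frac{1919 Z}{9}$ ($O{\left(Z \right)} = \left(Z^{2} - \frac{1919 Z}{9}\right) + 139 = 139 + Z^{2} - \frac{1919 Z}{9}$)
$\left(\left(11241 - 6000\right) - 7495\right) + O{\left(-157 \right)} = \left(\left(11241 - 6000\right) - 7495\right) + \left(139 + \left(-157\right)^{2} - - \frac{301283}{9}\right) = \left(5241 - 7495\right) + \left(139 + 24649 + \frac{301283}{9}\right) = -2254 + \frac{524375}{9} = \frac{504089}{9}$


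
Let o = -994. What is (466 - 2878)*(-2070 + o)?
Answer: 7390368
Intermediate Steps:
(466 - 2878)*(-2070 + o) = (466 - 2878)*(-2070 - 994) = -2412*(-3064) = 7390368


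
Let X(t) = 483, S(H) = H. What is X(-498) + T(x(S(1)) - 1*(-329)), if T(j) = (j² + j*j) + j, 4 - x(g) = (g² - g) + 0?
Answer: 222594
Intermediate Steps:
x(g) = 4 + g - g² (x(g) = 4 - ((g² - g) + 0) = 4 - (g² - g) = 4 + (g - g²) = 4 + g - g²)
T(j) = j + 2*j² (T(j) = (j² + j²) + j = 2*j² + j = j + 2*j²)
X(-498) + T(x(S(1)) - 1*(-329)) = 483 + ((4 + 1 - 1*1²) - 1*(-329))*(1 + 2*((4 + 1 - 1*1²) - 1*(-329))) = 483 + ((4 + 1 - 1*1) + 329)*(1 + 2*((4 + 1 - 1*1) + 329)) = 483 + ((4 + 1 - 1) + 329)*(1 + 2*((4 + 1 - 1) + 329)) = 483 + (4 + 329)*(1 + 2*(4 + 329)) = 483 + 333*(1 + 2*333) = 483 + 333*(1 + 666) = 483 + 333*667 = 483 + 222111 = 222594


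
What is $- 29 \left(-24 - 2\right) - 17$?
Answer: $737$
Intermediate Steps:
$- 29 \left(-24 - 2\right) - 17 = \left(-29\right) \left(-26\right) - 17 = 754 - 17 = 737$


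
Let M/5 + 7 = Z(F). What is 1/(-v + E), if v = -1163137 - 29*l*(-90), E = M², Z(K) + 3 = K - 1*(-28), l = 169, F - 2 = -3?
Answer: 1/729272 ≈ 1.3712e-6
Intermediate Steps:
F = -1 (F = 2 - 3 = -1)
Z(K) = 25 + K (Z(K) = -3 + (K - 1*(-28)) = -3 + (K + 28) = -3 + (28 + K) = 25 + K)
M = 85 (M = -35 + 5*(25 - 1) = -35 + 5*24 = -35 + 120 = 85)
E = 7225 (E = 85² = 7225)
v = -722047 (v = -1163137 - 29*169*(-90) = -1163137 - 4901*(-90) = -1163137 - 1*(-441090) = -1163137 + 441090 = -722047)
1/(-v + E) = 1/(-1*(-722047) + 7225) = 1/(722047 + 7225) = 1/729272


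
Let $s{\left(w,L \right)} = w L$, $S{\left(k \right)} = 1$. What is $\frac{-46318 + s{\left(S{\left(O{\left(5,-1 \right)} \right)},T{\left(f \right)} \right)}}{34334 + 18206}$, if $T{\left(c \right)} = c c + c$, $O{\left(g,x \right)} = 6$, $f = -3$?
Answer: $- \frac{11578}{13135} \approx -0.88146$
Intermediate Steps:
$T{\left(c \right)} = c + c^{2}$ ($T{\left(c \right)} = c^{2} + c = c + c^{2}$)
$s{\left(w,L \right)} = L w$
$\frac{-46318 + s{\left(S{\left(O{\left(5,-1 \right)} \right)},T{\left(f \right)} \right)}}{34334 + 18206} = \frac{-46318 + - 3 \left(1 - 3\right) 1}{34334 + 18206} = \frac{-46318 + \left(-3\right) \left(-2\right) 1}{52540} = \left(-46318 + 6 \cdot 1\right) \frac{1}{52540} = \left(-46318 + 6\right) \frac{1}{52540} = \left(-46312\right) \frac{1}{52540} = - \frac{11578}{13135}$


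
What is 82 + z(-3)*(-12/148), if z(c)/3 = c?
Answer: 3061/37 ≈ 82.730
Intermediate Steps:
z(c) = 3*c
82 + z(-3)*(-12/148) = 82 + (3*(-3))*(-12/148) = 82 - (-108)/148 = 82 - 9*(-3/37) = 82 + 27/37 = 3061/37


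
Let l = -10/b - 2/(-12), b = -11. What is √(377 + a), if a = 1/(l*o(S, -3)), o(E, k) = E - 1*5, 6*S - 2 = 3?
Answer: √47483309/355 ≈ 19.411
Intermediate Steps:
S = ⅚ (S = ⅓ + (⅙)*3 = ⅓ + ½ = ⅚ ≈ 0.83333)
o(E, k) = -5 + E (o(E, k) = E - 5 = -5 + E)
l = 71/66 (l = -10/(-11) - 2/(-12) = -10*(-1/11) - 2*(-1/12) = 10/11 + ⅙ = 71/66 ≈ 1.0758)
a = -396/1775 (a = 1/(71*(-5 + ⅚)/66) = 1/((71/66)*(-25/6)) = 1/(-1775/396) = -396/1775 ≈ -0.22310)
√(377 + a) = √(377 - 396/1775) = √(668779/1775) = √47483309/355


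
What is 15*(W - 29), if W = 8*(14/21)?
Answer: -355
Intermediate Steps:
W = 16/3 (W = 8*(14*(1/21)) = 8*(2/3) = 16/3 ≈ 5.3333)
15*(W - 29) = 15*(16/3 - 29) = 15*(-71/3) = -355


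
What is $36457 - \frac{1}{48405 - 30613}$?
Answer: $\frac{648642943}{17792} \approx 36457.0$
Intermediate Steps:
$36457 - \frac{1}{48405 - 30613} = 36457 - \frac{1}{17792} = \frac{648642943}{17792}$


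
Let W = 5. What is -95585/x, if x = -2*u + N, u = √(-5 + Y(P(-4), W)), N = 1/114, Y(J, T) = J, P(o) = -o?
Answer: -2179338/10397 - 496889064*I/10397 ≈ -209.61 - 47792.0*I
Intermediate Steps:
N = 1/114 ≈ 0.0087719
u = I (u = √(-5 - 1*(-4)) = √(-5 + 4) = √(-1) = I ≈ 1.0*I)
x = 1/114 - 2*I (x = -2*I + 1/114 = 1/114 - 2*I ≈ 0.0087719 - 2.0*I)
-95585/x = -95585*12996*(1/114 + 2*I)/51985 = -248444532*(1/114 + 2*I)/10397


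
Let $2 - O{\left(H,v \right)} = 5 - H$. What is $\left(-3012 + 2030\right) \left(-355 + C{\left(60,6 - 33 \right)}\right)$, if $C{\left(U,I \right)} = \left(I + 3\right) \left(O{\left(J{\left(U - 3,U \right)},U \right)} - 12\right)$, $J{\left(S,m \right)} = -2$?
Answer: $-52046$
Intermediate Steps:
$O{\left(H,v \right)} = -3 + H$ ($O{\left(H,v \right)} = 2 - \left(5 - H\right) = 2 + \left(-5 + H\right) = -3 + H$)
$C{\left(U,I \right)} = -51 - 17 I$ ($C{\left(U,I \right)} = \left(I + 3\right) \left(\left(-3 - 2\right) - 12\right) = \left(3 + I\right) \left(-5 - 12\right) = \left(3 + I\right) \left(-17\right) = -51 - 17 I$)
$\left(-3012 + 2030\right) \left(-355 + C{\left(60,6 - 33 \right)}\right) = \left(-3012 + 2030\right) \left(-355 - \left(51 + 17 \left(6 - 33\right)\right)\right) = - 982 \left(-355 - -408\right) = - 982 \left(-355 + \left(-51 + 459\right)\right) = - 982 \left(-355 + 408\right) = \left(-982\right) 53 = -52046$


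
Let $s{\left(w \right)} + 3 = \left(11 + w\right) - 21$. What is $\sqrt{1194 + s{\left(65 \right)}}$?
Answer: $\sqrt{1246} \approx 35.299$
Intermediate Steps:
$s{\left(w \right)} = -13 + w$ ($s{\left(w \right)} = -3 + \left(\left(11 + w\right) - 21\right) = -3 + \left(-10 + w\right) = -13 + w$)
$\sqrt{1194 + s{\left(65 \right)}} = \sqrt{1194 + \left(-13 + 65\right)} = \sqrt{1194 + 52} = \sqrt{1246}$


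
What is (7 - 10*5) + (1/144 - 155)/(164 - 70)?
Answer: -604367/13536 ≈ -44.649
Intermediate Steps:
(7 - 10*5) + (1/144 - 155)/(164 - 70) = (7 - 50) + (1/144 - 155)/94 = -43 - 22319/144*1/94 = -43 - 22319/13536 = -604367/13536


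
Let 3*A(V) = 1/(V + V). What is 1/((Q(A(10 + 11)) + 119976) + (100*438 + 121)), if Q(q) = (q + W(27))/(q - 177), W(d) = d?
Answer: 22301/3655063594 ≈ 6.1014e-6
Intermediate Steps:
A(V) = 1/(6*V) (A(V) = 1/(3*(V + V)) = 1/(3*((2*V))) = (1/(2*V))/3 = 1/(6*V))
Q(q) = (27 + q)/(-177 + q) (Q(q) = (q + 27)/(q - 177) = (27 + q)/(-177 + q))
1/((Q(A(10 + 11)) + 119976) + (100*438 + 121)) = 1/(((27 + 1/(6*(10 + 11)))/(-177 + 1/(6*(10 + 11))) + 119976) + (100*438 + 121)) = 1/(((27 + (1/6)/21)/(-177 + (1/6)/21) + 119976) + (43800 + 121)) = 1/(((27 + (1/6)*(1/21))/(-177 + (1/6)*(1/21)) + 119976) + 43921) = 1/(((27 + 1/126)/(-177 + 1/126) + 119976) + 43921) = 1/(((3403/126)/(-22301/126) + 119976) + 43921) = 1/((-126/22301*3403/126 + 119976) + 43921) = 1/((-3403/22301 + 119976) + 43921) = 1/(2675581373/22301 + 43921) = 1/(3655063594/22301) = 22301/3655063594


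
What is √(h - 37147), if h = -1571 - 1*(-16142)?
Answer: 4*I*√1411 ≈ 150.25*I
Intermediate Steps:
h = 14571 (h = -1571 + 16142 = 14571)
√(h - 37147) = √(14571 - 37147) = √(-22576) = 4*I*√1411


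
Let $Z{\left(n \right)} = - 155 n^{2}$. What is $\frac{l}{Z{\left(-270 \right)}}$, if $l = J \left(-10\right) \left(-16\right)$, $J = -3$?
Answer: $\frac{8}{188325} \approx 4.248 \cdot 10^{-5}$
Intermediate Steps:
$l = -480$ ($l = \left(-3\right) \left(-10\right) \left(-16\right) = 30 \left(-16\right) = -480$)
$\frac{l}{Z{\left(-270 \right)}} = - \frac{480}{\left(-155\right) \left(-270\right)^{2}} = - \frac{480}{\left(-155\right) 72900} = - \frac{480}{-11299500} = \left(-480\right) \left(- \frac{1}{11299500}\right) = \frac{8}{188325}$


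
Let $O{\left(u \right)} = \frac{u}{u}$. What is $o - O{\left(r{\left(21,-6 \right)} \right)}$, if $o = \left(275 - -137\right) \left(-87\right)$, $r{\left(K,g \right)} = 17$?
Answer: $-35845$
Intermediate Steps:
$O{\left(u \right)} = 1$
$o = -35844$ ($o = \left(275 + 137\right) \left(-87\right) = 412 \left(-87\right) = -35844$)
$o - O{\left(r{\left(21,-6 \right)} \right)} = -35844 - 1 = -35845$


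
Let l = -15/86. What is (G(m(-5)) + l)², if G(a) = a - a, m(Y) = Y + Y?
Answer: 225/7396 ≈ 0.030422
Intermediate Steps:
m(Y) = 2*Y
G(a) = 0
l = -15/86 (l = -15*1/86 = -15/86 ≈ -0.17442)
(G(m(-5)) + l)² = (0 - 15/86)² = (-15/86)² = 225/7396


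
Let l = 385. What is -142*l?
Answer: -54670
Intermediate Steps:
-142*l = -142*385 = -54670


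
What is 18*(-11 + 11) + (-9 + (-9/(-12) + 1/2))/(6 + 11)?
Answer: -31/68 ≈ -0.45588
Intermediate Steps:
18*(-11 + 11) + (-9 + (-9/(-12) + 1/2))/(6 + 11) = 18*0 + (-9 + (-9*(-1/12) + 1*(½)))/17 = 0 + (-9 + (¾ + ½))*(1/17) = 0 + (-9 + 5/4)*(1/17) = 0 - 31/4*1/17 = 0 - 31/68 = -31/68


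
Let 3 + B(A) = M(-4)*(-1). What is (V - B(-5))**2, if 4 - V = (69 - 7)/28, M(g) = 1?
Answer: 6561/196 ≈ 33.474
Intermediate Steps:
B(A) = -4 (B(A) = -3 + 1*(-1) = -3 - 1 = -4)
V = 25/14 (V = 4 - (69 - 7)/28 = 4 - 62/28 = 4 - 1*31/14 = 4 - 31/14 = 25/14 ≈ 1.7857)
(V - B(-5))**2 = (25/14 - 1*(-4))**2 = (25/14 + 4)**2 = (81/14)**2 = 6561/196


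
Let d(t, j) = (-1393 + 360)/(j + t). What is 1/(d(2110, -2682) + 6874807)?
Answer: 572/3932390637 ≈ 1.4546e-7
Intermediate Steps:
d(t, j) = -1033/(j + t)
1/(d(2110, -2682) + 6874807) = 1/(-1033/(-2682 + 2110) + 6874807) = 1/(-1033/(-572) + 6874807) = 1/(-1033*(-1/572) + 6874807) = 1/(1033/572 + 6874807) = 1/(3932390637/572) = 572/3932390637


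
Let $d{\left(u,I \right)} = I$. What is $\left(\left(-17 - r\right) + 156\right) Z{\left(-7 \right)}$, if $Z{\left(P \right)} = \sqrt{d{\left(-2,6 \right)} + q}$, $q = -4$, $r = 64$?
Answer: $75 \sqrt{2} \approx 106.07$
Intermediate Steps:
$Z{\left(P \right)} = \sqrt{2}$ ($Z{\left(P \right)} = \sqrt{6 - 4} = \sqrt{2}$)
$\left(\left(-17 - r\right) + 156\right) Z{\left(-7 \right)} = \left(\left(-17 - 64\right) + 156\right) \sqrt{2} = \left(-81 + 156\right) \sqrt{2} = 75 \sqrt{2}$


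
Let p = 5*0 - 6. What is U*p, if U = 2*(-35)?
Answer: 420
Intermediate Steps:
U = -70
p = -6 (p = 0 - 6 = -6)
U*p = -70*(-6) = 420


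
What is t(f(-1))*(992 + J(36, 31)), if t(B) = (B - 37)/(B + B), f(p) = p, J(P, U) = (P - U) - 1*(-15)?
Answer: 19228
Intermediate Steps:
J(P, U) = 15 + P - U (J(P, U) = (P - U) + 15 = 15 + P - U)
t(B) = (-37 + B)/(2*B) (t(B) = (-37 + B)/((2*B)) = (-37 + B)*(1/(2*B)) = (-37 + B)/(2*B))
t(f(-1))*(992 + J(36, 31)) = ((1/2)*(-37 - 1)/(-1))*(992 + (15 + 36 - 1*31)) = ((1/2)*(-1)*(-38))*(992 + (15 + 36 - 31)) = 19*(992 + 20) = 19*1012 = 19228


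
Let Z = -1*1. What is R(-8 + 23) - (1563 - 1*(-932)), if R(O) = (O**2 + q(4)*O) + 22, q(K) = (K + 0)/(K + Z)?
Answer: -2228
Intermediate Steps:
Z = -1
q(K) = K/(-1 + K) (q(K) = (K + 0)/(K - 1) = K/(-1 + K))
R(O) = 22 + O**2 + 4*O/3 (R(O) = (O**2 + (4/(-1 + 4))*O) + 22 = (O**2 + (4/3)*O) + 22 = (O**2 + (4*(1/3))*O) + 22 = (O**2 + 4*O/3) + 22 = 22 + O**2 + 4*O/3)
R(-8 + 23) - (1563 - 1*(-932)) = (22 + (-8 + 23)**2 + 4*(-8 + 23)/3) - (1563 - 1*(-932)) = (22 + 15**2 + (4/3)*15) - (1563 + 932) = (22 + 225 + 20) - 1*2495 = 267 - 2495 = -2228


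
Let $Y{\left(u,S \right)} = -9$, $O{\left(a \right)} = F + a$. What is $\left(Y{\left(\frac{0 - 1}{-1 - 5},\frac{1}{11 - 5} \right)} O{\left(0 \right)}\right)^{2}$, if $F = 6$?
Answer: $2916$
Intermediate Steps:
$O{\left(a \right)} = 6 + a$
$\left(Y{\left(\frac{0 - 1}{-1 - 5},\frac{1}{11 - 5} \right)} O{\left(0 \right)}\right)^{2} = \left(- 9 \left(6 + 0\right)\right)^{2} = \left(\left(-9\right) 6\right)^{2} = \left(-54\right)^{2} = 2916$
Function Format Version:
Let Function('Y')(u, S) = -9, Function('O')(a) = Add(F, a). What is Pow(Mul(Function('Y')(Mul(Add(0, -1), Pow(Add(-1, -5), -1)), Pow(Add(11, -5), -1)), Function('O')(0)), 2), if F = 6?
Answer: 2916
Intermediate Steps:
Function('O')(a) = Add(6, a)
Pow(Mul(Function('Y')(Mul(Add(0, -1), Pow(Add(-1, -5), -1)), Pow(Add(11, -5), -1)), Function('O')(0)), 2) = Pow(Mul(-9, Add(6, 0)), 2) = Pow(Mul(-9, 6), 2) = Pow(-54, 2) = 2916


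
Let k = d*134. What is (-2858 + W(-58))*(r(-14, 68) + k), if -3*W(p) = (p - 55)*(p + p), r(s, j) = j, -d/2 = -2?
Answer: -13095928/3 ≈ -4.3653e+6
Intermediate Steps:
d = 4 (d = -2*(-2) = 4)
k = 536 (k = 4*134 = 536)
W(p) = -2*p*(-55 + p)/3 (W(p) = -(p - 55)*(p + p)/3 = -(-55 + p)*2*p/3 = -2*p*(-55 + p)/3)
(-2858 + W(-58))*(r(-14, 68) + k) = (-2858 + (⅔)*(-58)*(55 - 1*(-58)))*(68 + 536) = (-2858 + (⅔)*(-58)*(55 + 58))*604 = (-2858 + (⅔)*(-58)*113)*604 = (-2858 - 13108/3)*604 = -21682/3*604 = -13095928/3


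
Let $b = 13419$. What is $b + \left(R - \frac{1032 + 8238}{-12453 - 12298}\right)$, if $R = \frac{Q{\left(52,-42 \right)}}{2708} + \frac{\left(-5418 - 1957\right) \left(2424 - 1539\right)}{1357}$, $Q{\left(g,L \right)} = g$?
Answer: $\frac{3318125366843}{385397821} \approx 8609.6$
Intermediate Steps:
$R = - \frac{74892826}{15571}$ ($R = \frac{52}{2708} + \frac{\left(-5418 - 1957\right) \left(2424 - 1539\right)}{1357} = 52 \cdot \frac{1}{2708} + \left(-7375\right) 885 \cdot \frac{1}{1357} = \frac{13}{677} - \frac{110625}{23} = - \frac{74892826}{15571} \approx -4809.8$)
$b + \left(R - \frac{1032 + 8238}{-12453 - 12298}\right) = 13419 - \left(\frac{74892826}{15571} + \frac{1032 + 8238}{-12453 - 12298}\right) = 13419 - \left(\frac{74892826}{15571} + \frac{9270}{-24751}\right) = 13419 - \left(\frac{74892826}{15571} + 9270 \left(- \frac{1}{24751}\right)\right) = 13419 - \frac{1853527993156}{385397821} = \frac{3318125366843}{385397821}$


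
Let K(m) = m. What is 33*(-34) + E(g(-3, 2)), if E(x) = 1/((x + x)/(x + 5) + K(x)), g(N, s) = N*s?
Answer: -6731/6 ≈ -1121.8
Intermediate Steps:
E(x) = 1/(x + 2*x/(5 + x)) (E(x) = 1/((x + x)/(x + 5) + x) = 1/((2*x)/(5 + x) + x) = 1/(2*x/(5 + x) + x) = 1/(x + 2*x/(5 + x)))
33*(-34) + E(g(-3, 2)) = 33*(-34) + (5 - 3*2)/(((-3*2))*(7 - 3*2)) = -1122 + (5 - 6)/((-6)*(7 - 6)) = -1122 - ⅙*(-1)/1 = -1122 - ⅙*1*(-1) = -1122 + ⅙ = -6731/6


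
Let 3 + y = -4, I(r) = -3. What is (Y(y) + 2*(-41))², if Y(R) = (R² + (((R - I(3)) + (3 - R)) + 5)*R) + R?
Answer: 13689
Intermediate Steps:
y = -7 (y = -3 - 4 = -7)
Y(R) = R² + 12*R (Y(R) = (R² + (((R - 1*(-3)) + (3 - R)) + 5)*R) + R = (R² + (((R + 3) + (3 - R)) + 5)*R) + R = (R² + (((3 + R) + (3 - R)) + 5)*R) + R = (R² + (6 + 5)*R) + R = (R² + 11*R) + R = R² + 12*R)
(Y(y) + 2*(-41))² = (-7*(12 - 7) + 2*(-41))² = (-7*5 - 82)² = (-35 - 82)² = (-117)² = 13689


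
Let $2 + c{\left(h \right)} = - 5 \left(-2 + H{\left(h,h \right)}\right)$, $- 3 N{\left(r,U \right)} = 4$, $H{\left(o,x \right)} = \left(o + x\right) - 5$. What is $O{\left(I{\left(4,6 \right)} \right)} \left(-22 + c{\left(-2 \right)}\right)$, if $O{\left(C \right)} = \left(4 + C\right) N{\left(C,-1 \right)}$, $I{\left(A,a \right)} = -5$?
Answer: $\frac{124}{3} \approx 41.333$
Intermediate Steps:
$H{\left(o,x \right)} = -5 + o + x$
$N{\left(r,U \right)} = - \frac{4}{3}$ ($N{\left(r,U \right)} = \left(- \frac{1}{3}\right) 4 = - \frac{4}{3}$)
$O{\left(C \right)} = - \frac{16}{3} - \frac{4 C}{3}$ ($O{\left(C \right)} = \left(4 + C\right) \left(- \frac{4}{3}\right) = - \frac{16}{3} - \frac{4 C}{3}$)
$c{\left(h \right)} = 33 - 10 h$ ($c{\left(h \right)} = -2 - 5 \left(-2 + \left(-5 + h + h\right)\right) = -2 - 5 \left(-2 + \left(-5 + 2 h\right)\right) = -2 - 5 \left(-7 + 2 h\right) = -2 - \left(-35 + 10 h\right) = 33 - 10 h$)
$O{\left(I{\left(4,6 \right)} \right)} \left(-22 + c{\left(-2 \right)}\right) = \left(- \frac{16}{3} - - \frac{20}{3}\right) \left(-22 + \left(33 - -20\right)\right) = \left(- \frac{16}{3} + \frac{20}{3}\right) \left(-22 + \left(33 + 20\right)\right) = \frac{4 \left(-22 + 53\right)}{3} = \frac{4}{3} \cdot 31 = \frac{124}{3}$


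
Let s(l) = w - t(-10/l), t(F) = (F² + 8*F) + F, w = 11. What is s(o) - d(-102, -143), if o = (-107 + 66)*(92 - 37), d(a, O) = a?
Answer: 22976191/203401 ≈ 112.96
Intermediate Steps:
o = -2255 (o = -41*55 = -2255)
t(F) = F² + 9*F
s(l) = 11 + 10*(9 - 10/l)/l (s(l) = 11 - (-10/l)*(9 - 10/l) = 11 - (-10)*(9 - 10/l)/l = 11 + 10*(9 - 10/l)/l)
s(o) - d(-102, -143) = (11 - 100/(-2255)² + 90/(-2255)) - 1*(-102) = (11 - 100*1/5085025 + 90*(-1/2255)) + 102 = (11 - 4/203401 - 18/451) + 102 = 2229289/203401 + 102 = 22976191/203401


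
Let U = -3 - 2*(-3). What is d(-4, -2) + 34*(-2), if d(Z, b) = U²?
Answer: -59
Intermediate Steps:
U = 3 (U = -3 + 6 = 3)
d(Z, b) = 9 (d(Z, b) = 3² = 9)
d(-4, -2) + 34*(-2) = 9 + 34*(-2) = 9 - 68 = -59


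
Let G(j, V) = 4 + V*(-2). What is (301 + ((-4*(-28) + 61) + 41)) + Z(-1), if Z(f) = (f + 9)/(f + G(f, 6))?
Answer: 4627/9 ≈ 514.11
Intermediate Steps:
G(j, V) = 4 - 2*V
Z(f) = (9 + f)/(-8 + f) (Z(f) = (f + 9)/(f + (4 - 2*6)) = (9 + f)/(f + (4 - 12)) = (9 + f)/(f - 8) = (9 + f)/(-8 + f))
(301 + ((-4*(-28) + 61) + 41)) + Z(-1) = (301 + ((-4*(-28) + 61) + 41)) + (9 - 1)/(-8 - 1) = (301 + ((112 + 61) + 41)) + 8/(-9) = (301 + (173 + 41)) - ⅑*8 = (301 + 214) - 8/9 = 515 - 8/9 = 4627/9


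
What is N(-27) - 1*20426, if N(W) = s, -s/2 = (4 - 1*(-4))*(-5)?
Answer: -20346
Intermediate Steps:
s = 80 (s = -2*(4 - 1*(-4))*(-5) = -2*(4 + 4)*(-5) = -16*(-5) = -2*(-40) = 80)
N(W) = 80
N(-27) - 1*20426 = 80 - 1*20426 = 80 - 20426 = -20346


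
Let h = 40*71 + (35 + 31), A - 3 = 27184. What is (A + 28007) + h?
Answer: 58100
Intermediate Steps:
A = 27187 (A = 3 + 27184 = 27187)
h = 2906 (h = 2840 + 66 = 2906)
(A + 28007) + h = (27187 + 28007) + 2906 = 55194 + 2906 = 58100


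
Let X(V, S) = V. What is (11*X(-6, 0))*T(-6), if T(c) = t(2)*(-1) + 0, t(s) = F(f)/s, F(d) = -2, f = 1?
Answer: -66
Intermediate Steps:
t(s) = -2/s
T(c) = 1 (T(c) = -2/2*(-1) + 0 = -2*1/2*(-1) + 0 = -1*(-1) + 0 = 1 + 0 = 1)
(11*X(-6, 0))*T(-6) = (11*(-6))*1 = -66*1 = -66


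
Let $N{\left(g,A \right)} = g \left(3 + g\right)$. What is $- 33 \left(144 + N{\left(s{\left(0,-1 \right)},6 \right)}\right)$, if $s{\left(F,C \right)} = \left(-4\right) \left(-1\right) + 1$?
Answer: $-6072$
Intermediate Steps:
$s{\left(F,C \right)} = 5$ ($s{\left(F,C \right)} = 4 + 1 = 5$)
$- 33 \left(144 + N{\left(s{\left(0,-1 \right)},6 \right)}\right) = - 33 \left(144 + 5 \left(3 + 5\right)\right) = - 33 \left(144 + 5 \cdot 8\right) = - 33 \left(144 + 40\right) = \left(-33\right) 184 = -6072$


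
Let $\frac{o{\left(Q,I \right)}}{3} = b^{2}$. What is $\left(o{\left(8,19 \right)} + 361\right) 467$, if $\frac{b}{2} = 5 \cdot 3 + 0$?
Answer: $1429487$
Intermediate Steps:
$b = 30$ ($b = 2 \left(5 \cdot 3 + 0\right) = 2 \left(15 + 0\right) = 2 \cdot 15 = 30$)
$o{\left(Q,I \right)} = 2700$ ($o{\left(Q,I \right)} = 3 \cdot 30^{2} = 3 \cdot 900 = 2700$)
$\left(o{\left(8,19 \right)} + 361\right) 467 = \left(2700 + 361\right) 467 = 3061 \cdot 467 = 1429487$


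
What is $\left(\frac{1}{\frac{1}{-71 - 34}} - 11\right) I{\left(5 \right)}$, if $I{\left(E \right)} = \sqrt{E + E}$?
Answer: $- 116 \sqrt{10} \approx -366.82$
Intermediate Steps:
$I{\left(E \right)} = \sqrt{2} \sqrt{E}$ ($I{\left(E \right)} = \sqrt{2 E} = \sqrt{2} \sqrt{E}$)
$\left(\frac{1}{\frac{1}{-71 - 34}} - 11\right) I{\left(5 \right)} = \left(\frac{1}{\frac{1}{-71 - 34}} - 11\right) \sqrt{2} \sqrt{5} = \left(\frac{1}{\frac{1}{-105}} - 11\right) \sqrt{10} = \left(\frac{1}{- \frac{1}{105}} - 11\right) \sqrt{10} = \left(-105 - 11\right) \sqrt{10} = - 116 \sqrt{10}$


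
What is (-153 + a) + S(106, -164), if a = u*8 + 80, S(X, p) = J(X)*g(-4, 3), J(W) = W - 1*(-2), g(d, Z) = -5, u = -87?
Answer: -1309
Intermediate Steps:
J(W) = 2 + W (J(W) = W + 2 = 2 + W)
S(X, p) = -10 - 5*X (S(X, p) = (2 + X)*(-5) = -10 - 5*X)
a = -616 (a = -87*8 + 80 = -696 + 80 = -616)
(-153 + a) + S(106, -164) = (-153 - 616) + (-10 - 5*106) = -769 + (-10 - 530) = -769 - 540 = -1309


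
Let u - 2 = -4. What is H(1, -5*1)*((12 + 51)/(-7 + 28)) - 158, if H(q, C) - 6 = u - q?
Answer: -149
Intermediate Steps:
u = -2 (u = 2 - 4 = -2)
H(q, C) = 4 - q (H(q, C) = 6 + (-2 - q) = 4 - q)
H(1, -5*1)*((12 + 51)/(-7 + 28)) - 158 = (4 - 1*1)*((12 + 51)/(-7 + 28)) - 158 = (4 - 1)*(63/21) - 158 = 3*(63*(1/21)) - 158 = 3*3 - 158 = 9 - 158 = -149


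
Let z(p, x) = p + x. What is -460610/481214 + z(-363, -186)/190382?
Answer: -43978019753/45807241874 ≈ -0.96007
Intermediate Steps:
-460610/481214 + z(-363, -186)/190382 = -460610/481214 + (-363 - 186)/190382 = -460610*1/481214 - 549*1/190382 = -230305/240607 - 549/190382 = -43978019753/45807241874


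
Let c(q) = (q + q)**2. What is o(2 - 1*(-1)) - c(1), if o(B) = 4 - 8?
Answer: -8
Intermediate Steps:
c(q) = 4*q**2 (c(q) = (2*q)**2 = 4*q**2)
o(B) = -4
o(2 - 1*(-1)) - c(1) = -4 - 4*1**2 = -4 - 4 = -8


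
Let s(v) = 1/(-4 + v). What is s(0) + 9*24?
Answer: 863/4 ≈ 215.75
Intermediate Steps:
s(0) + 9*24 = 1/(-4 + 0) + 9*24 = 1/(-4) + 216 = -1/4 + 216 = 863/4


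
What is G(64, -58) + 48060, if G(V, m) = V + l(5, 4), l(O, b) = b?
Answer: 48128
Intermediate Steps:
G(V, m) = 4 + V (G(V, m) = V + 4 = 4 + V)
G(64, -58) + 48060 = (4 + 64) + 48060 = 68 + 48060 = 48128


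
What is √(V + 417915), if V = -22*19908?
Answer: 3*I*√2229 ≈ 141.64*I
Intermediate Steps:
V = -437976
√(V + 417915) = √(-437976 + 417915) = √(-20061) = 3*I*√2229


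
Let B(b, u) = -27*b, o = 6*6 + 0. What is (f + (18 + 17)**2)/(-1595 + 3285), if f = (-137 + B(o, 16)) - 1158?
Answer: -521/845 ≈ -0.61657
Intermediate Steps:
o = 36 (o = 36 + 0 = 36)
f = -2267 (f = (-137 - 27*36) - 1158 = (-137 - 972) - 1158 = -1109 - 1158 = -2267)
(f + (18 + 17)**2)/(-1595 + 3285) = (-2267 + (18 + 17)**2)/(-1595 + 3285) = (-2267 + 35**2)/1690 = (-2267 + 1225)*(1/1690) = -1042*1/1690 = -521/845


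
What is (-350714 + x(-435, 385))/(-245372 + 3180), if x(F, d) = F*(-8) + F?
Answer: 347669/242192 ≈ 1.4355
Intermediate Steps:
x(F, d) = -7*F (x(F, d) = -8*F + F = -7*F)
(-350714 + x(-435, 385))/(-245372 + 3180) = (-350714 - 7*(-435))/(-245372 + 3180) = (-350714 + 3045)/(-242192) = -347669*(-1/242192) = 347669/242192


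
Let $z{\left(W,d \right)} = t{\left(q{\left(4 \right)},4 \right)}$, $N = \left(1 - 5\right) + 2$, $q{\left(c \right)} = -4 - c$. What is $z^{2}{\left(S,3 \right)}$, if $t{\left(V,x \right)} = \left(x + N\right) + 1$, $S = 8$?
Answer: $9$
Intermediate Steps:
$N = -2$ ($N = -4 + 2 = -2$)
$t{\left(V,x \right)} = -1 + x$ ($t{\left(V,x \right)} = \left(x - 2\right) + 1 = \left(-2 + x\right) + 1 = -1 + x$)
$z{\left(W,d \right)} = 3$ ($z{\left(W,d \right)} = -1 + 4 = 3$)
$z^{2}{\left(S,3 \right)} = 3^{2} = 9$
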